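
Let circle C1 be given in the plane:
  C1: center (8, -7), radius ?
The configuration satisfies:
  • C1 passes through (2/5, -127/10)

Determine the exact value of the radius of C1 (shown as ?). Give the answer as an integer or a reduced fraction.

19/2

1. [C1∋P]  r_C1² − 361/4 = 0  ⇒  r_C1 = 19/2 (r>0 drops 1)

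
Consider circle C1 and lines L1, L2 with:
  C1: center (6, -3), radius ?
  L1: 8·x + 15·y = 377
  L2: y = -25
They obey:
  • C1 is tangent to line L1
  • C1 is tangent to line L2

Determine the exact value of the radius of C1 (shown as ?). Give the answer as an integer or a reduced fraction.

1. [C1‖L1]  r_C1² − 484 = 0  ⇒  r_C1 = 22 (r>0 drops 1)
2. [C1‖L2]  r_C1² − 484 = 0  ⇒  r_C1 = 22 (r>0 drops 1)

22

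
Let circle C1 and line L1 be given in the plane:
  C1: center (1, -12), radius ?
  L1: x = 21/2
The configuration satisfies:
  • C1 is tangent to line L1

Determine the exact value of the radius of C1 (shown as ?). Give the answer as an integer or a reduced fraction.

1. [C1‖L1]  r_C1² − 361/4 = 0  ⇒  r_C1 = 19/2 (r>0 drops 1)

19/2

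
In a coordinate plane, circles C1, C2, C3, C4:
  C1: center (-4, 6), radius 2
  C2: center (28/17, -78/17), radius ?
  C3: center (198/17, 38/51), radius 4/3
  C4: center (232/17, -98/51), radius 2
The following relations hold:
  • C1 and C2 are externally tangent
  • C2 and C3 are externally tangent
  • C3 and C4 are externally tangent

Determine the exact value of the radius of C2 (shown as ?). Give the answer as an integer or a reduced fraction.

1. [ext C1·C2]  r_C2² + 4r_C2 − 140 = 0  ⇒  r_C2 = 10 (r>0 drops 1)
2. [ext C2·C3]  r_C2² + (8/3)r_C2 − 380/3 = 0  ⇒  r_C2 = 10 (r>0 drops 1)

10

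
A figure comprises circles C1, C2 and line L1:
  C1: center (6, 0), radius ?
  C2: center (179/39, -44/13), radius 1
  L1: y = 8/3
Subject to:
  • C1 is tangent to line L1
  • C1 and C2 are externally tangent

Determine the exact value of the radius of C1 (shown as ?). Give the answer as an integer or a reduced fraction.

8/3

1. [C1‖L1]  r_C1² − 64/9 = 0  ⇒  r_C1 = 8/3 (r>0 drops 1)
2. [ext C1·C2]  r_C1² + 2r_C1 − 112/9 = 0  ⇒  r_C1 = 8/3 (r>0 drops 1)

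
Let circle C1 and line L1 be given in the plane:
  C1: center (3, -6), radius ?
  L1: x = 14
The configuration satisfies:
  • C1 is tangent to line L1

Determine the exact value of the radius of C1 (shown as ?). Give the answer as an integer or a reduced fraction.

11

1. [C1‖L1]  r_C1² − 121 = 0  ⇒  r_C1 = 11 (r>0 drops 1)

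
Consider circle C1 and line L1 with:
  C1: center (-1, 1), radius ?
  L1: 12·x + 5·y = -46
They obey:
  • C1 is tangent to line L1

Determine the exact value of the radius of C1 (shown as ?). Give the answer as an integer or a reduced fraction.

3

1. [C1‖L1]  r_C1² − 9 = 0  ⇒  r_C1 = 3 (r>0 drops 1)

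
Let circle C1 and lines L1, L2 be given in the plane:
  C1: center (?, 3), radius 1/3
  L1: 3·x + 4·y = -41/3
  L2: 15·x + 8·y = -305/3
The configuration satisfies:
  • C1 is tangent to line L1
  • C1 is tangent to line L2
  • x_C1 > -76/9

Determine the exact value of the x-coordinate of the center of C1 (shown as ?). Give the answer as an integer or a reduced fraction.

1. [C1‖L1]  x_C1² + (154/9)x_C1 + 656/9 = 0  ⇒  x_C1 = -82/9 or -8
2. [C1‖L2]  x_C1² + (754/45)x_C1 + 3152/45 = 0  ⇒  x_C1 = -394/45 or -8

-8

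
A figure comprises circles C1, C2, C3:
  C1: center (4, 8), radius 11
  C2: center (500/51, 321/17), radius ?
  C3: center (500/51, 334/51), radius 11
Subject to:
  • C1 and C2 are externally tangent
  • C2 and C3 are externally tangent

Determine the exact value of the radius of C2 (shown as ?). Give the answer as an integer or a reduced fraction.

1. [ext C1·C2]  r_C2² + 22r_C2 − 280/9 = 0  ⇒  r_C2 = 4/3 (r>0 drops 1)
2. [ext C2·C3]  r_C2² + 22r_C2 − 280/9 = 0  ⇒  r_C2 = 4/3 (r>0 drops 1)

4/3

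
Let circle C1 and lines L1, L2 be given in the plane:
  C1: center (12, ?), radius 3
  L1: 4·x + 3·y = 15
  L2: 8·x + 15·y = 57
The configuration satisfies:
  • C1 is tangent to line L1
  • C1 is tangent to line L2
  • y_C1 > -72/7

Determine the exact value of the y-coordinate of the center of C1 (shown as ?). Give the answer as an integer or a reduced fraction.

-6

1. [C1‖L1]  y_C1² + 22y_C1 + 96 = 0  ⇒  y_C1 = -16 or -6
2. [C1‖L2]  y_C1² + (26/5)y_C1 − 24/5 = 0  ⇒  y_C1 = -6 or 4/5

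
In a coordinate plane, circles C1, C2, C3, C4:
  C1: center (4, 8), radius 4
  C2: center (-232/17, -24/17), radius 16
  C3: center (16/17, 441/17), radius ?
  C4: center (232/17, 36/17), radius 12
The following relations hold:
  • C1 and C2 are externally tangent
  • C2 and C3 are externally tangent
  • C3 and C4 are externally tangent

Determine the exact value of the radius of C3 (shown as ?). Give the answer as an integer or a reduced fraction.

15

1. [ext C2·C3]  r_C3² + 32r_C3 − 705 = 0  ⇒  r_C3 = 15 (r>0 drops 1)
2. [ext C3·C4]  r_C3² + 24r_C3 − 585 = 0  ⇒  r_C3 = 15 (r>0 drops 1)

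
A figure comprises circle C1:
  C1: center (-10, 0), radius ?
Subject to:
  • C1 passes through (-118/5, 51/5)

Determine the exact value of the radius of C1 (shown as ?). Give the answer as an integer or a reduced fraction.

1. [C1∋P]  r_C1² − 289 = 0  ⇒  r_C1 = 17 (r>0 drops 1)

17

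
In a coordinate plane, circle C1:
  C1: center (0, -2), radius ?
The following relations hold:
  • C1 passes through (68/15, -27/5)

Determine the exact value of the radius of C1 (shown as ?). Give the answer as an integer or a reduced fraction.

1. [C1∋P]  r_C1² − 289/9 = 0  ⇒  r_C1 = 17/3 (r>0 drops 1)

17/3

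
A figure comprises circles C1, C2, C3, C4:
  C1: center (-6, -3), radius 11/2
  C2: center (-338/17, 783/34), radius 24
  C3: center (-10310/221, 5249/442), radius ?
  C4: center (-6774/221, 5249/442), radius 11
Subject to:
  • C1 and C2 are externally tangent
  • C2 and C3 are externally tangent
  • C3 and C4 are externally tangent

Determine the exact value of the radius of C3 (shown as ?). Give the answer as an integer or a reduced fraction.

5

1. [ext C2·C3]  r_C3² + 48r_C3 − 265 = 0  ⇒  r_C3 = 5 (r>0 drops 1)
2. [ext C3·C4]  r_C3² + 22r_C3 − 135 = 0  ⇒  r_C3 = 5 (r>0 drops 1)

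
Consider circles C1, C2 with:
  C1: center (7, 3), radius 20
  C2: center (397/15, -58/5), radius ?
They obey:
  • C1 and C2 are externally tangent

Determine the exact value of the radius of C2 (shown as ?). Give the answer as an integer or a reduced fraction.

13/3

1. [ext C1·C2]  r_C2² + 40r_C2 − 1729/9 = 0  ⇒  r_C2 = 13/3 (r>0 drops 1)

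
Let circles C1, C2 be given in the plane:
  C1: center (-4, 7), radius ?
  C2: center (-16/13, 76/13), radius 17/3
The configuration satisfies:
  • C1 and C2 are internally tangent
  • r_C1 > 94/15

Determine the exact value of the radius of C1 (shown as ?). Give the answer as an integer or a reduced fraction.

1. [int C1,C2]  r_C1² − (34/3)r_C1 + 208/9 = 0  ⇒  r_C1 = 8/3 or 26/3
2. given r_C1 > 94/15: keep 26/3

26/3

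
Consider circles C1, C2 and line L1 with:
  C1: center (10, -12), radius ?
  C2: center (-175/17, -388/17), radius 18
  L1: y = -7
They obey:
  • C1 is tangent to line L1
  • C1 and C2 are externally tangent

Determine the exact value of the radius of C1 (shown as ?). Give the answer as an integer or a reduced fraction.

5

1. [C1‖L1]  r_C1² − 25 = 0  ⇒  r_C1 = 5 (r>0 drops 1)
2. [ext C1·C2]  r_C1² + 36r_C1 − 205 = 0  ⇒  r_C1 = 5 (r>0 drops 1)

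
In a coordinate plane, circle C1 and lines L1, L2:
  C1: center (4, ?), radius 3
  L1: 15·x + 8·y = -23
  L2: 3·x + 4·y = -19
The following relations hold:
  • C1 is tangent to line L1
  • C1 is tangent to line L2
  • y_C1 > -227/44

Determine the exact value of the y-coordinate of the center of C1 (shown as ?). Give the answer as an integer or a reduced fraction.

1. [C1‖L1]  y_C1² + (83/4)y_C1 + 67 = 0  ⇒  y_C1 = -67/4 or -4
2. [C1‖L2]  y_C1² + (31/2)y_C1 + 46 = 0  ⇒  y_C1 = -23/2 or -4

-4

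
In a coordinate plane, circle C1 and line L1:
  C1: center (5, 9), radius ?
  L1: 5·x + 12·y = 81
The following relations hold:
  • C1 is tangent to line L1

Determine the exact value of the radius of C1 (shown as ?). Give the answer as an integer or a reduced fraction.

1. [C1‖L1]  r_C1² − 16 = 0  ⇒  r_C1 = 4 (r>0 drops 1)

4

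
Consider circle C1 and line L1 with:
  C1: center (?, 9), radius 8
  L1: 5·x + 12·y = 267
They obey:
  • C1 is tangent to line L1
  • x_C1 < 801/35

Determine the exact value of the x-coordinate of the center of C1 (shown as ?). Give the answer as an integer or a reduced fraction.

11

1. [C1‖L1]  x_C1² − (318/5)x_C1 + 2893/5 = 0  ⇒  x_C1 = 11 or 263/5
2. given x_C1 < 801/35: keep 11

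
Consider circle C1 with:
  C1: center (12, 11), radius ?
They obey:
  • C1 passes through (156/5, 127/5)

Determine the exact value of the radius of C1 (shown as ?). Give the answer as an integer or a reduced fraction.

24

1. [C1∋P]  r_C1² − 576 = 0  ⇒  r_C1 = 24 (r>0 drops 1)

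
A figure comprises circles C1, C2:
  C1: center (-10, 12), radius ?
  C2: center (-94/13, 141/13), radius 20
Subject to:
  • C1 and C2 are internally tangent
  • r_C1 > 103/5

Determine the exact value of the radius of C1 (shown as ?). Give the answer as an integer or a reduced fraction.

23

1. [int C1,C2]  r_C1² − 40r_C1 + 391 = 0  ⇒  r_C1 = 17 or 23
2. given r_C1 > 103/5: keep 23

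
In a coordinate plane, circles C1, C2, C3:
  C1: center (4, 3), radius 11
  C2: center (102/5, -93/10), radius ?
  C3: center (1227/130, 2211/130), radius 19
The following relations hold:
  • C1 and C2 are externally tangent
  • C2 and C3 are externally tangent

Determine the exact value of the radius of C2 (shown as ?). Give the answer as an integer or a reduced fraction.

19/2

1. [ext C1·C2]  r_C2² + 22r_C2 − 1197/4 = 0  ⇒  r_C2 = 19/2 (r>0 drops 1)
2. [ext C2·C3]  r_C2² + 38r_C2 − 1805/4 = 0  ⇒  r_C2 = 19/2 (r>0 drops 1)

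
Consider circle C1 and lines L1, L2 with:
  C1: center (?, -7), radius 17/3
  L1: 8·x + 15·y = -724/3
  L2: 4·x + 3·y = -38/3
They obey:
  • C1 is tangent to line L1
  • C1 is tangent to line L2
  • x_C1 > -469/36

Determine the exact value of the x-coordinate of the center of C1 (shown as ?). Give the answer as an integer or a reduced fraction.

-5

1. [C1‖L1]  x_C1² + (409/12)x_C1 + 1745/12 = 0  ⇒  x_C1 = -349/12 or -5
2. [C1‖L2]  x_C1² − (25/6)x_C1 − 275/6 = 0  ⇒  x_C1 = -5 or 55/6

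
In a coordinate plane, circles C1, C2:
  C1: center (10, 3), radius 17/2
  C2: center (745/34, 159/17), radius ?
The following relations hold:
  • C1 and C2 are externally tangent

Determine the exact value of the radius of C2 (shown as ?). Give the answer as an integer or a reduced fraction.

5

1. [ext C1·C2]  r_C2² + 17r_C2 − 110 = 0  ⇒  r_C2 = 5 (r>0 drops 1)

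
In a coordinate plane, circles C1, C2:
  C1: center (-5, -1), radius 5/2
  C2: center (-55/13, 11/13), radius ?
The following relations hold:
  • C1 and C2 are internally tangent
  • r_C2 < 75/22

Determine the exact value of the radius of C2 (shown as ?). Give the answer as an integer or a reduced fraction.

1. [int C1,C2]  r_C2² − 5r_C2 + 9/4 = 0  ⇒  r_C2 = 1/2 or 9/2
2. given r_C2 < 75/22: keep 1/2

1/2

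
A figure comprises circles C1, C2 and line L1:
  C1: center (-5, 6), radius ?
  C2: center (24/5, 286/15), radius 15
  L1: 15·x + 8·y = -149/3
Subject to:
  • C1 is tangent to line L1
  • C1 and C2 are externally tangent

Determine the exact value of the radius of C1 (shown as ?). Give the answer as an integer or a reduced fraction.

1. [C1‖L1]  r_C1² − 16/9 = 0  ⇒  r_C1 = 4/3 (r>0 drops 1)
2. [ext C1·C2]  r_C1² + 30r_C1 − 376/9 = 0  ⇒  r_C1 = 4/3 (r>0 drops 1)

4/3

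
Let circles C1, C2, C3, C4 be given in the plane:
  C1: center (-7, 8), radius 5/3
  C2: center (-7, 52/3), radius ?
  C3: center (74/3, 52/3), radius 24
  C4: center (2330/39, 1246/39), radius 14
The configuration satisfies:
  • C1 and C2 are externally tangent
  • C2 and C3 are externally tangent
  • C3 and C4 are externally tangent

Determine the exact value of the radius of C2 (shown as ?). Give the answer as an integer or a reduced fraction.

23/3

1. [ext C1·C2]  r_C2² + (10/3)r_C2 − 253/3 = 0  ⇒  r_C2 = 23/3 (r>0 drops 1)
2. [ext C2·C3]  r_C2² + 48r_C2 − 3841/9 = 0  ⇒  r_C2 = 23/3 (r>0 drops 1)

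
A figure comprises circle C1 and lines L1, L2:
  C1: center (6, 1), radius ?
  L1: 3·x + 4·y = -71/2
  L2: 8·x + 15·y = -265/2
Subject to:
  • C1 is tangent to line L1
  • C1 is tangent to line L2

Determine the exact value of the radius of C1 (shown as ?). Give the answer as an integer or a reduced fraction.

1. [C1‖L1]  r_C1² − 529/4 = 0  ⇒  r_C1 = 23/2 (r>0 drops 1)
2. [C1‖L2]  r_C1² − 529/4 = 0  ⇒  r_C1 = 23/2 (r>0 drops 1)

23/2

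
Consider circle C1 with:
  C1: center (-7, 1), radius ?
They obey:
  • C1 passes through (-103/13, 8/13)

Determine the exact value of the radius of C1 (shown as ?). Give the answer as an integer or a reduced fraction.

1. [C1∋P]  r_C1² − 1 = 0  ⇒  r_C1 = 1 (r>0 drops 1)

1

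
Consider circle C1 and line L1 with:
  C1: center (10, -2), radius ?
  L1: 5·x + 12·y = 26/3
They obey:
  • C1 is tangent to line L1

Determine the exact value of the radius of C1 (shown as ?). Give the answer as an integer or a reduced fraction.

1. [C1‖L1]  r_C1² − 16/9 = 0  ⇒  r_C1 = 4/3 (r>0 drops 1)

4/3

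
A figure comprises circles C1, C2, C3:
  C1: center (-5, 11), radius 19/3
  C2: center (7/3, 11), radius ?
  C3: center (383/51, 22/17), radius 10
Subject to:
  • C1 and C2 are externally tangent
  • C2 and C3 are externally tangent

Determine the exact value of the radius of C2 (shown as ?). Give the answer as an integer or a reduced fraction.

1. [ext C1·C2]  r_C2² + (38/3)r_C2 − 41/3 = 0  ⇒  r_C2 = 1 (r>0 drops 1)
2. [ext C2·C3]  r_C2² + 20r_C2 − 21 = 0  ⇒  r_C2 = 1 (r>0 drops 1)

1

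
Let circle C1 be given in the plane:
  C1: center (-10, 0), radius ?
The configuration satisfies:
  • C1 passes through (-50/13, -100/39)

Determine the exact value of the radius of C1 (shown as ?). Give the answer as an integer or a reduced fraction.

20/3

1. [C1∋P]  r_C1² − 400/9 = 0  ⇒  r_C1 = 20/3 (r>0 drops 1)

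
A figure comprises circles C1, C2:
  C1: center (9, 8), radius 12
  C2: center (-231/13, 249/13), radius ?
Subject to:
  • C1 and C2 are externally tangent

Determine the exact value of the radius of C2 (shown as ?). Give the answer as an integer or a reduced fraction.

17

1. [ext C1·C2]  r_C2² + 24r_C2 − 697 = 0  ⇒  r_C2 = 17 (r>0 drops 1)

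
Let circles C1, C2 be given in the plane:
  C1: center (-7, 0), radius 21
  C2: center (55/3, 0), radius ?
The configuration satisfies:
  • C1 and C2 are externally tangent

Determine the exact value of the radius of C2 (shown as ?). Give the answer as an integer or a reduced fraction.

13/3

1. [ext C1·C2]  r_C2² + 42r_C2 − 1807/9 = 0  ⇒  r_C2 = 13/3 (r>0 drops 1)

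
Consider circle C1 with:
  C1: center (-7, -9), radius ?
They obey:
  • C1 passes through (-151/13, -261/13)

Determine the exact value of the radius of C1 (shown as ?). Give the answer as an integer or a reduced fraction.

1. [C1∋P]  r_C1² − 144 = 0  ⇒  r_C1 = 12 (r>0 drops 1)

12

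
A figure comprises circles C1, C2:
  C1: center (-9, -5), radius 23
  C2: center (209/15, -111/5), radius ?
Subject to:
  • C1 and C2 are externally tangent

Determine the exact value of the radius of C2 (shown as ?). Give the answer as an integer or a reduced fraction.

1. [ext C1·C2]  r_C2² + 46r_C2 − 2635/9 = 0  ⇒  r_C2 = 17/3 (r>0 drops 1)

17/3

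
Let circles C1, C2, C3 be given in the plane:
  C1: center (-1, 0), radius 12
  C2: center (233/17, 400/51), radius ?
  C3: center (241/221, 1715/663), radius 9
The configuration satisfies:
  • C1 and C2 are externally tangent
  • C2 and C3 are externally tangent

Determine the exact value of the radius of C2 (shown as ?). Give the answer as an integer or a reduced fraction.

14/3

1. [ext C1·C2]  r_C2² + 24r_C2 − 1204/9 = 0  ⇒  r_C2 = 14/3 (r>0 drops 1)
2. [ext C2·C3]  r_C2² + 18r_C2 − 952/9 = 0  ⇒  r_C2 = 14/3 (r>0 drops 1)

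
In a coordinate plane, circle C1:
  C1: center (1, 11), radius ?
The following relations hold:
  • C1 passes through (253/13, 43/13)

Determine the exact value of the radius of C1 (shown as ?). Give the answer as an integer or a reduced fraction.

20

1. [C1∋P]  r_C1² − 400 = 0  ⇒  r_C1 = 20 (r>0 drops 1)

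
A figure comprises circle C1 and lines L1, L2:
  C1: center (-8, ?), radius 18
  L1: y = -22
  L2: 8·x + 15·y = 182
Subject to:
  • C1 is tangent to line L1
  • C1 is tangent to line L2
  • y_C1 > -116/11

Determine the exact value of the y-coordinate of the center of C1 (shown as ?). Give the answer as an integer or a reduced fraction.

1. [C1‖L1]  y_C1² + 44y_C1 + 160 = 0  ⇒  y_C1 = -40 or -4
2. [C1‖L2]  y_C1² − (164/5)y_C1 − 736/5 = 0  ⇒  y_C1 = -4 or 184/5

-4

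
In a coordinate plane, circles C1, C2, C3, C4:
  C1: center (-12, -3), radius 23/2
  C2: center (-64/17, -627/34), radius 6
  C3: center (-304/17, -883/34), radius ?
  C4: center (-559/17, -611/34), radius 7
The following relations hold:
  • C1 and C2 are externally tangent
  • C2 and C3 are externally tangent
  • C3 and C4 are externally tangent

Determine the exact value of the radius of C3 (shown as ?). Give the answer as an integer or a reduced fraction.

1. [ext C2·C3]  r_C3² + 12r_C3 − 220 = 0  ⇒  r_C3 = 10 (r>0 drops 1)
2. [ext C3·C4]  r_C3² + 14r_C3 − 240 = 0  ⇒  r_C3 = 10 (r>0 drops 1)

10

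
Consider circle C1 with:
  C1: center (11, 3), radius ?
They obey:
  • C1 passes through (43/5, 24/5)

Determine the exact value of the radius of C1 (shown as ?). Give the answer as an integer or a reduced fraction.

3

1. [C1∋P]  r_C1² − 9 = 0  ⇒  r_C1 = 3 (r>0 drops 1)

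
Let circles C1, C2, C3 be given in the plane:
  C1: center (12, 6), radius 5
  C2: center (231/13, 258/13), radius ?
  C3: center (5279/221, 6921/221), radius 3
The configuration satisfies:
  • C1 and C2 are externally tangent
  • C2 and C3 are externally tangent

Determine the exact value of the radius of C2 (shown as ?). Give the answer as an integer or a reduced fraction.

1. [ext C1·C2]  r_C2² + 10r_C2 − 200 = 0  ⇒  r_C2 = 10 (r>0 drops 1)
2. [ext C2·C3]  r_C2² + 6r_C2 − 160 = 0  ⇒  r_C2 = 10 (r>0 drops 1)

10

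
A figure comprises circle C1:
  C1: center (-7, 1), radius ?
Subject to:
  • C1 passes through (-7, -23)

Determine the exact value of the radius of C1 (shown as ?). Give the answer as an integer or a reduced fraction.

1. [C1∋P]  r_C1² − 576 = 0  ⇒  r_C1 = 24 (r>0 drops 1)

24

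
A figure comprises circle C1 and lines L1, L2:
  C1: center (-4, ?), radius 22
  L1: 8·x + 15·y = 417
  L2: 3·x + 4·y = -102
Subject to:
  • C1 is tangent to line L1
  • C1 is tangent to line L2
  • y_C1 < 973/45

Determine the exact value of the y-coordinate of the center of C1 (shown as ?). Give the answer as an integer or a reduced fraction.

1. [C1‖L1]  y_C1² − (898/15)y_C1 + 823/3 = 0  ⇒  y_C1 = 5 or 823/15
2. [C1‖L2]  y_C1² + 45y_C1 − 250 = 0  ⇒  y_C1 = -50 or 5

5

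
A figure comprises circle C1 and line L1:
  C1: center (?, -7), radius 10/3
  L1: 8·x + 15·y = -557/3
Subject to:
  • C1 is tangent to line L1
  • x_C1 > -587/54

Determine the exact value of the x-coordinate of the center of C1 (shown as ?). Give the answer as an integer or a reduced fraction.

1. [C1‖L1]  x_C1² + (121/6)x_C1 + 103/2 = 0  ⇒  x_C1 = -103/6 or -3
2. given x_C1 > -587/54: keep -3

-3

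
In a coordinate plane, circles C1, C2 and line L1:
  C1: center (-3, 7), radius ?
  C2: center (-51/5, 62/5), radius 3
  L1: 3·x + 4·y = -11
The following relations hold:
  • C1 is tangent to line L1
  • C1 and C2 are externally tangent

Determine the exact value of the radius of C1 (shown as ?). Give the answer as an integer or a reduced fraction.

1. [C1‖L1]  r_C1² − 36 = 0  ⇒  r_C1 = 6 (r>0 drops 1)
2. [ext C1·C2]  r_C1² + 6r_C1 − 72 = 0  ⇒  r_C1 = 6 (r>0 drops 1)

6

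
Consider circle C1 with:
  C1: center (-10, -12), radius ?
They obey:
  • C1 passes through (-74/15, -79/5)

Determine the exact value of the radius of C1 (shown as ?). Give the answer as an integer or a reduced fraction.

19/3

1. [C1∋P]  r_C1² − 361/9 = 0  ⇒  r_C1 = 19/3 (r>0 drops 1)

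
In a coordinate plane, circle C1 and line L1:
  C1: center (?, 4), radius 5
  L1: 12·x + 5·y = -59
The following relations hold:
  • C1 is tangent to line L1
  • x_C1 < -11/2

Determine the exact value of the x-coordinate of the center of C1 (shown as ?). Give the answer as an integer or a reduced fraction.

-12

1. [C1‖L1]  x_C1² + (79/6)x_C1 + 14 = 0  ⇒  x_C1 = -12 or -7/6
2. given x_C1 < -11/2: keep -12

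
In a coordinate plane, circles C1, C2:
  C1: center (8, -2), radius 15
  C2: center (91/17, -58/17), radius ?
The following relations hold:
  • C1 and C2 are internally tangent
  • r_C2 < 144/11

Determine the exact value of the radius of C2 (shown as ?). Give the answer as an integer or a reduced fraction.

1. [int C1,C2]  r_C2² − 30r_C2 + 216 = 0  ⇒  r_C2 = 12 or 18
2. given r_C2 < 144/11: keep 12

12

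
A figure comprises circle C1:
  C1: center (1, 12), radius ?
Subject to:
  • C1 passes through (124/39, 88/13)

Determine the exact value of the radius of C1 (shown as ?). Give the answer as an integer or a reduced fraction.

1. [C1∋P]  r_C1² − 289/9 = 0  ⇒  r_C1 = 17/3 (r>0 drops 1)

17/3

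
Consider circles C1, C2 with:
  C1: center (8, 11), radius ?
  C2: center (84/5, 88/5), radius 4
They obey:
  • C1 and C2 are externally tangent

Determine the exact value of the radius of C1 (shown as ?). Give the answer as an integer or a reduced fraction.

7

1. [ext C1·C2]  r_C1² + 8r_C1 − 105 = 0  ⇒  r_C1 = 7 (r>0 drops 1)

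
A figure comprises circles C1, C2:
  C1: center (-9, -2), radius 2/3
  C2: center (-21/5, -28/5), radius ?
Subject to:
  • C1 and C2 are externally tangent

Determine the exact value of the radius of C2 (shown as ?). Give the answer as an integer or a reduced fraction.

1. [ext C1·C2]  r_C2² + (4/3)r_C2 − 320/9 = 0  ⇒  r_C2 = 16/3 (r>0 drops 1)

16/3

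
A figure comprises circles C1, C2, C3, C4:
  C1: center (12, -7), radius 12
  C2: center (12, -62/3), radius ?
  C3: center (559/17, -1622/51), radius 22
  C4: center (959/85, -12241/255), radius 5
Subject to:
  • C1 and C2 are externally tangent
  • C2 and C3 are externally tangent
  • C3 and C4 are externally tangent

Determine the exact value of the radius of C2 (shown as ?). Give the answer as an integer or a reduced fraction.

1. [ext C1·C2]  r_C2² + 24r_C2 − 385/9 = 0  ⇒  r_C2 = 5/3 (r>0 drops 1)
2. [ext C2·C3]  r_C2² + 44r_C2 − 685/9 = 0  ⇒  r_C2 = 5/3 (r>0 drops 1)

5/3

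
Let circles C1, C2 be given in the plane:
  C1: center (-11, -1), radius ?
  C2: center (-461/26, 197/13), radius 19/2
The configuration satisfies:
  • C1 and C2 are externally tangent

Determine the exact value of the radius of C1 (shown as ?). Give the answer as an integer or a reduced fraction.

1. [ext C1·C2]  r_C1² + 19r_C1 − 216 = 0  ⇒  r_C1 = 8 (r>0 drops 1)

8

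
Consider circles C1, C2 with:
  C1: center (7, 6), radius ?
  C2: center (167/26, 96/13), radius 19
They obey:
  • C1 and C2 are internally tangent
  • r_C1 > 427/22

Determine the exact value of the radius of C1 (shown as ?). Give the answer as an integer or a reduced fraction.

1. [int C1,C2]  r_C1² − 38r_C1 + 1435/4 = 0  ⇒  r_C1 = 35/2 or 41/2
2. given r_C1 > 427/22: keep 41/2

41/2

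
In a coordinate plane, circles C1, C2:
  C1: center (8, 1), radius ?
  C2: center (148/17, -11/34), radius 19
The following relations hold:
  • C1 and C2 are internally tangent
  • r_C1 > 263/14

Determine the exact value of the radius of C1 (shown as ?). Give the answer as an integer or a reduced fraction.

1. [int C1,C2]  r_C1² − 38r_C1 + 1435/4 = 0  ⇒  r_C1 = 35/2 or 41/2
2. given r_C1 > 263/14: keep 41/2

41/2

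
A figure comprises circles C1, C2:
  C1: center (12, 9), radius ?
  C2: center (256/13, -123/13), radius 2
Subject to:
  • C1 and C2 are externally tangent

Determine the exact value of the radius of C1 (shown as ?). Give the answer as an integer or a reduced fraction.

1. [ext C1·C2]  r_C1² + 4r_C1 − 396 = 0  ⇒  r_C1 = 18 (r>0 drops 1)

18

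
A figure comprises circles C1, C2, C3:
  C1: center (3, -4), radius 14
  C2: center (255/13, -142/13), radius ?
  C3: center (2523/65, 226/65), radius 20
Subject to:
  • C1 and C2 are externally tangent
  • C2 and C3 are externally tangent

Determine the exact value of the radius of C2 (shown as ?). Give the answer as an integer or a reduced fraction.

1. [ext C1·C2]  r_C2² + 28r_C2 − 128 = 0  ⇒  r_C2 = 4 (r>0 drops 1)
2. [ext C2·C3]  r_C2² + 40r_C2 − 176 = 0  ⇒  r_C2 = 4 (r>0 drops 1)

4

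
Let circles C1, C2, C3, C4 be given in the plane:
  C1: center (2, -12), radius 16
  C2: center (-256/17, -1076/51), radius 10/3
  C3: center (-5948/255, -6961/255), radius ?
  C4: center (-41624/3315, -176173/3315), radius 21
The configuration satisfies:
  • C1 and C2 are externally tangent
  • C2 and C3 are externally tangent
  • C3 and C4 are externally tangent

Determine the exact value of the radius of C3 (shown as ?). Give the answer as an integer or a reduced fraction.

7

1. [ext C2·C3]  r_C3² + (20/3)r_C3 − 287/3 = 0  ⇒  r_C3 = 7 (r>0 drops 1)
2. [ext C3·C4]  r_C3² + 42r_C3 − 343 = 0  ⇒  r_C3 = 7 (r>0 drops 1)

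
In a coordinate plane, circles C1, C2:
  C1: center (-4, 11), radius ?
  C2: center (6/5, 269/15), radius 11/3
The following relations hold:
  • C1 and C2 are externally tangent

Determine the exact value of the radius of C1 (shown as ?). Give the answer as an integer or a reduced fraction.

1. [ext C1·C2]  r_C1² + (22/3)r_C1 − 185/3 = 0  ⇒  r_C1 = 5 (r>0 drops 1)

5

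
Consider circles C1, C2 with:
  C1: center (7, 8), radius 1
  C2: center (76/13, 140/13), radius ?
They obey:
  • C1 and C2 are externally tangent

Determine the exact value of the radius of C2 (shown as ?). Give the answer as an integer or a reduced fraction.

2

1. [ext C1·C2]  r_C2² + 2r_C2 − 8 = 0  ⇒  r_C2 = 2 (r>0 drops 1)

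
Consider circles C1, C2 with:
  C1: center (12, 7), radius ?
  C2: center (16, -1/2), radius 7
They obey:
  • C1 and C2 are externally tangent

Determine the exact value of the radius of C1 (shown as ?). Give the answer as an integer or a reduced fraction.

3/2

1. [ext C1·C2]  r_C1² + 14r_C1 − 93/4 = 0  ⇒  r_C1 = 3/2 (r>0 drops 1)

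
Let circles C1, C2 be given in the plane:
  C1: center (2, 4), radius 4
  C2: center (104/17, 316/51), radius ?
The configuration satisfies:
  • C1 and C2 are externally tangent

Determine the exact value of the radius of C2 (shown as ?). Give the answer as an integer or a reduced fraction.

2/3

1. [ext C1·C2]  r_C2² + 8r_C2 − 52/9 = 0  ⇒  r_C2 = 2/3 (r>0 drops 1)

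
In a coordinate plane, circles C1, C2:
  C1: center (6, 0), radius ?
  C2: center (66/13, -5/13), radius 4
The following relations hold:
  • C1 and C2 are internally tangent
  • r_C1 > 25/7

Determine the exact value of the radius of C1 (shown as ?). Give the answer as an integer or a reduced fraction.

1. [int C1,C2]  r_C1² − 8r_C1 + 15 = 0  ⇒  r_C1 = 3 or 5
2. given r_C1 > 25/7: keep 5

5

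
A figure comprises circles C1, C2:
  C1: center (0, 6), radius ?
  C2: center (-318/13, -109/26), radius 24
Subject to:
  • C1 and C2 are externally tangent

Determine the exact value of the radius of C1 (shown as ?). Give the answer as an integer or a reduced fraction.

1. [ext C1·C2]  r_C1² + 48r_C1 − 505/4 = 0  ⇒  r_C1 = 5/2 (r>0 drops 1)

5/2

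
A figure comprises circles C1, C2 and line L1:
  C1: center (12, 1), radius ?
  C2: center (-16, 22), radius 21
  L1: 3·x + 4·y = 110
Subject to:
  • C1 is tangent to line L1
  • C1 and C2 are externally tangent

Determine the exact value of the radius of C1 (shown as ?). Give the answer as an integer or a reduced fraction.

14

1. [C1‖L1]  r_C1² − 196 = 0  ⇒  r_C1 = 14 (r>0 drops 1)
2. [ext C1·C2]  r_C1² + 42r_C1 − 784 = 0  ⇒  r_C1 = 14 (r>0 drops 1)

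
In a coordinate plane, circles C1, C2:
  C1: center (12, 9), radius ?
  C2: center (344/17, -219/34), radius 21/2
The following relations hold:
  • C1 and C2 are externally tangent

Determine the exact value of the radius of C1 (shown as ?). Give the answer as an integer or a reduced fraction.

1. [ext C1·C2]  r_C1² + 21r_C1 − 196 = 0  ⇒  r_C1 = 7 (r>0 drops 1)

7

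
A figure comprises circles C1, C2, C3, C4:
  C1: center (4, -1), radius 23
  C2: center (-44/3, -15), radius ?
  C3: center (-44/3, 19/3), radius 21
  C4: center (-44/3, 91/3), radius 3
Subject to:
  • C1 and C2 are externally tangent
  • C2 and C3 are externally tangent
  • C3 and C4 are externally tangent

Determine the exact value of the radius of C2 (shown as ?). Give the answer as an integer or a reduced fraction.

1/3

1. [ext C1·C2]  r_C2² + 46r_C2 − 139/9 = 0  ⇒  r_C2 = 1/3 (r>0 drops 1)
2. [ext C2·C3]  r_C2² + 42r_C2 − 127/9 = 0  ⇒  r_C2 = 1/3 (r>0 drops 1)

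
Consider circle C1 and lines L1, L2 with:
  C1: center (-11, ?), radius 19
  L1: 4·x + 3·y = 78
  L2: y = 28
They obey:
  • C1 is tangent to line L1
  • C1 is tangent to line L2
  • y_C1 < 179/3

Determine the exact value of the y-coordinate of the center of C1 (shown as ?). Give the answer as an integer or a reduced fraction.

1. [C1‖L1]  y_C1² − (244/3)y_C1 + 651 = 0  ⇒  y_C1 = 9 or 217/3
2. [C1‖L2]  y_C1² − 56y_C1 + 423 = 0  ⇒  y_C1 = 9 or 47

9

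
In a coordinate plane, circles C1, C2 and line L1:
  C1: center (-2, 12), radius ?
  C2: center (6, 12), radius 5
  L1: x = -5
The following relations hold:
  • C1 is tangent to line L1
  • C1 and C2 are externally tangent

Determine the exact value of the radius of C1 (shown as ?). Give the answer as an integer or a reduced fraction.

1. [C1‖L1]  r_C1² − 9 = 0  ⇒  r_C1 = 3 (r>0 drops 1)
2. [ext C1·C2]  r_C1² + 10r_C1 − 39 = 0  ⇒  r_C1 = 3 (r>0 drops 1)

3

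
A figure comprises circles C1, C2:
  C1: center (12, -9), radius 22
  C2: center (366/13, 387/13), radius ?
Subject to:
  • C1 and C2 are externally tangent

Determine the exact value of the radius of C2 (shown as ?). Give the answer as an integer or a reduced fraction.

20

1. [ext C1·C2]  r_C2² + 44r_C2 − 1280 = 0  ⇒  r_C2 = 20 (r>0 drops 1)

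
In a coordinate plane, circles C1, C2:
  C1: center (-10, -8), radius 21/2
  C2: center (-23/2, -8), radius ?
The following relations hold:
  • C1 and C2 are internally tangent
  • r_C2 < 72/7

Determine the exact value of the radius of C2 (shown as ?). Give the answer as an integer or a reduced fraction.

9

1. [int C1,C2]  r_C2² − 21r_C2 + 108 = 0  ⇒  r_C2 = 9 or 12
2. given r_C2 < 72/7: keep 9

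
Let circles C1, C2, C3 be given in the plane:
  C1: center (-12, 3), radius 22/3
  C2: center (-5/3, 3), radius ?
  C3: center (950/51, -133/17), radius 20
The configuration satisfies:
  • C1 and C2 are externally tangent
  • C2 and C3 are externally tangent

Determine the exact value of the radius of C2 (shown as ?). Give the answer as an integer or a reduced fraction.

1. [ext C1·C2]  r_C2² + (44/3)r_C2 − 53 = 0  ⇒  r_C2 = 3 (r>0 drops 1)
2. [ext C2·C3]  r_C2² + 40r_C2 − 129 = 0  ⇒  r_C2 = 3 (r>0 drops 1)

3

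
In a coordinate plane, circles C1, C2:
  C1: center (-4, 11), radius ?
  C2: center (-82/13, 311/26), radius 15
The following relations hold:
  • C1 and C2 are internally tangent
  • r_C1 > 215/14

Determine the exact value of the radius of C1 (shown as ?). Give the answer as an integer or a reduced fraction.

1. [int C1,C2]  r_C1² − 30r_C1 + 875/4 = 0  ⇒  r_C1 = 25/2 or 35/2
2. given r_C1 > 215/14: keep 35/2

35/2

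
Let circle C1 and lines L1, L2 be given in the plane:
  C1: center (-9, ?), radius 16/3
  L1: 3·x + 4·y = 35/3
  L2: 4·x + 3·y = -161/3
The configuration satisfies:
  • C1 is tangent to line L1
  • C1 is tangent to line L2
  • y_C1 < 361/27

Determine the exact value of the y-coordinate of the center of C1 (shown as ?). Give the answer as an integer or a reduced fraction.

3

1. [C1‖L1]  y_C1² − (58/3)y_C1 + 49 = 0  ⇒  y_C1 = 3 or 49/3
2. [C1‖L2]  y_C1² + (106/9)y_C1 − 133/3 = 0  ⇒  y_C1 = -133/9 or 3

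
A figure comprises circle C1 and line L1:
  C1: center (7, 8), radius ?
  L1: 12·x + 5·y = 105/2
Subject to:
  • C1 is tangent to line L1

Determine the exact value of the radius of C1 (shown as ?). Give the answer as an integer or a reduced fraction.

11/2

1. [C1‖L1]  r_C1² − 121/4 = 0  ⇒  r_C1 = 11/2 (r>0 drops 1)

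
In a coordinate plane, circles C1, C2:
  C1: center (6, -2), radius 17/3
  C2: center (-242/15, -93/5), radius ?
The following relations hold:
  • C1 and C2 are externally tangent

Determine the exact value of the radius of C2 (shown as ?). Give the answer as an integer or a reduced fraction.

1. [ext C1·C2]  r_C2² + (34/3)r_C2 − 2200/3 = 0  ⇒  r_C2 = 22 (r>0 drops 1)

22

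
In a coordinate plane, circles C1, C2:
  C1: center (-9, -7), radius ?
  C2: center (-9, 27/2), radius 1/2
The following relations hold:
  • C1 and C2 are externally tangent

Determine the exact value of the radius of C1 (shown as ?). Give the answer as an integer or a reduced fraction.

1. [ext C1·C2]  r_C1² + 1r_C1 − 420 = 0  ⇒  r_C1 = 20 (r>0 drops 1)

20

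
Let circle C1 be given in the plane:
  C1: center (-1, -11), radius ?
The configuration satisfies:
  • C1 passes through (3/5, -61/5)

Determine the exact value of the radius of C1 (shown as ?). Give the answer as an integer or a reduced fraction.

1. [C1∋P]  r_C1² − 4 = 0  ⇒  r_C1 = 2 (r>0 drops 1)

2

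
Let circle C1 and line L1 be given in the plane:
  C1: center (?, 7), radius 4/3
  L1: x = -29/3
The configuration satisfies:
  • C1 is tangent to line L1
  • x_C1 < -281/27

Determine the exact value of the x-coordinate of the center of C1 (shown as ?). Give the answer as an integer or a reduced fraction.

1. [C1‖L1]  x_C1² + (58/3)x_C1 + 275/3 = 0  ⇒  x_C1 = -11 or -25/3
2. given x_C1 < -281/27: keep -11

-11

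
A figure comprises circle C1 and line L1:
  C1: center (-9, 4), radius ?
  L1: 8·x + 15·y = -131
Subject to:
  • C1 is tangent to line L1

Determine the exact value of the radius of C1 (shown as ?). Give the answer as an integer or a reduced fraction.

1. [C1‖L1]  r_C1² − 49 = 0  ⇒  r_C1 = 7 (r>0 drops 1)

7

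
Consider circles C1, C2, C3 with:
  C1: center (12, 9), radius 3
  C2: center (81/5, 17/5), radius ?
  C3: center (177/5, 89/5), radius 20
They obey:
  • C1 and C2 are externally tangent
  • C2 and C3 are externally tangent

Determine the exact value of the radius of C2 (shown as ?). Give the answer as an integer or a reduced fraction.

4

1. [ext C1·C2]  r_C2² + 6r_C2 − 40 = 0  ⇒  r_C2 = 4 (r>0 drops 1)
2. [ext C2·C3]  r_C2² + 40r_C2 − 176 = 0  ⇒  r_C2 = 4 (r>0 drops 1)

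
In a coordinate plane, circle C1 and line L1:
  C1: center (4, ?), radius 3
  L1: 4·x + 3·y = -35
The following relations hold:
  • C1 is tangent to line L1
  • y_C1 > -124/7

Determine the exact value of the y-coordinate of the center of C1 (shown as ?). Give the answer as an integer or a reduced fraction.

1. [C1‖L1]  y_C1² + 34y_C1 + 264 = 0  ⇒  y_C1 = -22 or -12
2. given y_C1 > -124/7: keep -12

-12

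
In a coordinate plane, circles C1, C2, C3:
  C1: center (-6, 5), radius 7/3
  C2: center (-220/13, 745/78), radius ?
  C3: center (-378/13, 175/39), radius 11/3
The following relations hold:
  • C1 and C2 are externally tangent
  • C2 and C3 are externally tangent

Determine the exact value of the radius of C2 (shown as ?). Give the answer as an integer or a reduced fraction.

1. [ext C1·C2]  r_C2² + (14/3)r_C2 − 1615/12 = 0  ⇒  r_C2 = 19/2 (r>0 drops 1)
2. [ext C2·C3]  r_C2² + (22/3)r_C2 − 1919/12 = 0  ⇒  r_C2 = 19/2 (r>0 drops 1)

19/2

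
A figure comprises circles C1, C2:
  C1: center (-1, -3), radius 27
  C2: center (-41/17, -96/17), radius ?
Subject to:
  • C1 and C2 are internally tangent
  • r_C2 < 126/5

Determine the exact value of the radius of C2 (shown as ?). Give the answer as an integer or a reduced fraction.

1. [int C1,C2]  r_C2² − 54r_C2 + 720 = 0  ⇒  r_C2 = 24 or 30
2. given r_C2 < 126/5: keep 24

24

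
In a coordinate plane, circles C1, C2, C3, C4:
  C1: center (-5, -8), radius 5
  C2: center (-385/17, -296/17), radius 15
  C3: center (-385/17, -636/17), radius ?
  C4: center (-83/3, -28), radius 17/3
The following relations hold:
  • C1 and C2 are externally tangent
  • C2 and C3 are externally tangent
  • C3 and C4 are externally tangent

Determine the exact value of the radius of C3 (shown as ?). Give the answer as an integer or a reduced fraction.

1. [ext C2·C3]  r_C3² + 30r_C3 − 175 = 0  ⇒  r_C3 = 5 (r>0 drops 1)
2. [ext C3·C4]  r_C3² + (34/3)r_C3 − 245/3 = 0  ⇒  r_C3 = 5 (r>0 drops 1)

5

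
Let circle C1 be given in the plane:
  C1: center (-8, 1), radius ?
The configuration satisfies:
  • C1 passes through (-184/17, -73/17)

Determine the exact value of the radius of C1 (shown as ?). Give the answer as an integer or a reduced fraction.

1. [C1∋P]  r_C1² − 36 = 0  ⇒  r_C1 = 6 (r>0 drops 1)

6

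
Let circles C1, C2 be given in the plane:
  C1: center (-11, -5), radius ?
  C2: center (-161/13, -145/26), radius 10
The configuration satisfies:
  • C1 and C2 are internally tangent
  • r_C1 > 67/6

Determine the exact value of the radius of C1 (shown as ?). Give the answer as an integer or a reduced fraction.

1. [int C1,C2]  r_C1² − 20r_C1 + 391/4 = 0  ⇒  r_C1 = 17/2 or 23/2
2. given r_C1 > 67/6: keep 23/2

23/2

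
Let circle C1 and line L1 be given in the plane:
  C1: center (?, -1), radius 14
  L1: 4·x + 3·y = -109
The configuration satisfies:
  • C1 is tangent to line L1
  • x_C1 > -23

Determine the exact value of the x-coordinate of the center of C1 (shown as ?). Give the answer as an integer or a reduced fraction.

1. [C1‖L1]  x_C1² + 53x_C1 + 396 = 0  ⇒  x_C1 = -44 or -9
2. given x_C1 > -23: keep -9

-9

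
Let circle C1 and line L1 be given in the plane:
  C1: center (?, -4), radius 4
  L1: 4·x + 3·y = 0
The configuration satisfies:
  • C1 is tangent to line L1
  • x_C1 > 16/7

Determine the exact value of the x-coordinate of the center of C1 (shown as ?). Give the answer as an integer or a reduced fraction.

1. [C1‖L1]  x_C1² − 6x_C1 − 16 = 0  ⇒  x_C1 = -2 or 8
2. given x_C1 > 16/7: keep 8

8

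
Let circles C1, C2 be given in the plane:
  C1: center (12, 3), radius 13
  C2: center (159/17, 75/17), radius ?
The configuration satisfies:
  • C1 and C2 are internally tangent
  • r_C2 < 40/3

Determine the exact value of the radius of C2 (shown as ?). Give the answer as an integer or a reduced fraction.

10

1. [int C1,C2]  r_C2² − 26r_C2 + 160 = 0  ⇒  r_C2 = 10 or 16
2. given r_C2 < 40/3: keep 10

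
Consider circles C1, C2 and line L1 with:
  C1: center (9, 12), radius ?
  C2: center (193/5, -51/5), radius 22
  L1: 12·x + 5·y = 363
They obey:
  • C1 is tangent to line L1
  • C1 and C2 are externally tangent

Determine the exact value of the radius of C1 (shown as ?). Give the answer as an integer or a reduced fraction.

15

1. [C1‖L1]  r_C1² − 225 = 0  ⇒  r_C1 = 15 (r>0 drops 1)
2. [ext C1·C2]  r_C1² + 44r_C1 − 885 = 0  ⇒  r_C1 = 15 (r>0 drops 1)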